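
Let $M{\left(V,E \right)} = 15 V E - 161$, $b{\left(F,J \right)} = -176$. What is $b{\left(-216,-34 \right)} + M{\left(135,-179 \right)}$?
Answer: $-362812$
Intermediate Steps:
$M{\left(V,E \right)} = -161 + 15 E V$ ($M{\left(V,E \right)} = 15 E V - 161 = -161 + 15 E V$)
$b{\left(-216,-34 \right)} + M{\left(135,-179 \right)} = -176 + \left(-161 + 15 \left(-179\right) 135\right) = -176 - 362636 = -362812$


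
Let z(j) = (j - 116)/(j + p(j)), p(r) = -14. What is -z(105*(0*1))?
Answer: -58/7 ≈ -8.2857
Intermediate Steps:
z(j) = (-116 + j)/(-14 + j) (z(j) = (j - 116)/(j - 14) = (-116 + j)/(-14 + j))
-z(105*(0*1)) = -(-116 + 105*(0*1))/(-14 + 105*(0*1)) = -(-116 + 105*0)/(-14 + 105*0) = -(-116 + 0)/(-14 + 0) = -(-116)/(-14) = -(-1)*(-116)/14 = -1*58/7 = -58/7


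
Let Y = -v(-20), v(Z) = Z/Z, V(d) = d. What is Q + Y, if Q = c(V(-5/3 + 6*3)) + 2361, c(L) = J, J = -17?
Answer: 2343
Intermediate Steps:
v(Z) = 1
c(L) = -17
Y = -1 (Y = -1*1 = -1)
Q = 2344 (Q = -17 + 2361 = 2344)
Q + Y = 2344 - 1 = 2343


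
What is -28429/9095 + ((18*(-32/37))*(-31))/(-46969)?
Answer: -49567823257/15805773035 ≈ -3.1361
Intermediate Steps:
-28429/9095 + ((18*(-32/37))*(-31))/(-46969) = -28429*1/9095 + ((18*(-32*1/37))*(-31))*(-1/46969) = -28429/9095 + ((18*(-32/37))*(-31))*(-1/46969) = -28429/9095 - 576/37*(-31)*(-1/46969) = -28429/9095 + (17856/37)*(-1/46969) = -28429/9095 - 17856/1737853 = -49567823257/15805773035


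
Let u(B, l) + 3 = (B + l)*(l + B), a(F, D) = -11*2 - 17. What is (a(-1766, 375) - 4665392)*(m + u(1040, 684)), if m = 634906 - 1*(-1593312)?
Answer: -24262065383521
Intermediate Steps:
a(F, D) = -39 (a(F, D) = -22 - 17 = -39)
u(B, l) = -3 + (B + l)**2 (u(B, l) = -3 + (B + l)*(l + B) = -3 + (B + l)*(B + l) = -3 + (B + l)**2)
m = 2228218 (m = 634906 + 1593312 = 2228218)
(a(-1766, 375) - 4665392)*(m + u(1040, 684)) = (-39 - 4665392)*(2228218 + (-3 + (1040 + 684)**2)) = -4665431*(2228218 + (-3 + 1724**2)) = -4665431*(2228218 + (-3 + 2972176)) = -4665431*(2228218 + 2972173) = -4665431*5200391 = -24262065383521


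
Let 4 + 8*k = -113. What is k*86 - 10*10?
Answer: -5431/4 ≈ -1357.8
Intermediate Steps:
k = -117/8 (k = -½ + (⅛)*(-113) = -½ - 113/8 = -117/8 ≈ -14.625)
k*86 - 10*10 = -117/8*86 - 10*10 = -5031/4 - 100 = -5431/4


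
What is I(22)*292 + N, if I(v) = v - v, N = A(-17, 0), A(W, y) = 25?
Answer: 25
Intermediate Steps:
N = 25
I(v) = 0
I(22)*292 + N = 0*292 + 25 = 0 + 25 = 25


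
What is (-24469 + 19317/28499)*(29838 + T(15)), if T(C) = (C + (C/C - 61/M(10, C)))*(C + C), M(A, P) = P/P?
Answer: -19865329476432/28499 ≈ -6.9705e+8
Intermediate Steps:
M(A, P) = 1
T(C) = 2*C*(-60 + C) (T(C) = (C + (C/C - 61/1))*(C + C) = (C + (1 - 61*1))*(2*C) = (C + (1 - 61))*(2*C) = (C - 60)*(2*C) = (-60 + C)*(2*C) = 2*C*(-60 + C))
(-24469 + 19317/28499)*(29838 + T(15)) = (-24469 + 19317/28499)*(29838 + 2*15*(-60 + 15)) = (-24469 + 19317*(1/28499))*(29838 + 2*15*(-45)) = (-24469 + 19317/28499)*(29838 - 1350) = -697322714/28499*28488 = -19865329476432/28499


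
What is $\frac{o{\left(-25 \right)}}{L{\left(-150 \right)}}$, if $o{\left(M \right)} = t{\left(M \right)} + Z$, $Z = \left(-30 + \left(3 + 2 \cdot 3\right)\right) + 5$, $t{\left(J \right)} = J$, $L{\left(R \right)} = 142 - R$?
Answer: $- \frac{41}{292} \approx -0.14041$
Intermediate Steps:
$Z = -16$ ($Z = \left(-30 + \left(3 + 6\right)\right) + 5 = \left(-30 + 9\right) + 5 = -21 + 5 = -16$)
$o{\left(M \right)} = -16 + M$ ($o{\left(M \right)} = M - 16 = -16 + M$)
$\frac{o{\left(-25 \right)}}{L{\left(-150 \right)}} = \frac{-16 - 25}{142 - -150} = - \frac{41}{142 + 150} = - \frac{41}{292}$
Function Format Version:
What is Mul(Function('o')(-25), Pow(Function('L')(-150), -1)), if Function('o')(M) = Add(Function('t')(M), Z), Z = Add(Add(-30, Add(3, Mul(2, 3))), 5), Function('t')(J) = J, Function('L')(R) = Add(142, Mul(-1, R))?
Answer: Rational(-41, 292) ≈ -0.14041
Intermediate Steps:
Z = -16 (Z = Add(Add(-30, Add(3, 6)), 5) = Add(Add(-30, 9), 5) = Add(-21, 5) = -16)
Function('o')(M) = Add(-16, M) (Function('o')(M) = Add(M, -16) = Add(-16, M))
Mul(Function('o')(-25), Pow(Function('L')(-150), -1)) = Mul(Add(-16, -25), Pow(Add(142, Mul(-1, -150)), -1)) = Mul(-41, Pow(Add(142, 150), -1)) = Mul(-41, Pow(292, -1)) = Mul(-41, Rational(1, 292)) = Rational(-41, 292)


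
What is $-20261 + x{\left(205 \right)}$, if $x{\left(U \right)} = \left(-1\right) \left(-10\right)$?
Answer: $-20251$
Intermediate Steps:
$x{\left(U \right)} = 10$
$-20261 + x{\left(205 \right)} = -20261 + 10 = -20251$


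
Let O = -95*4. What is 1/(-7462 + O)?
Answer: -1/7842 ≈ -0.00012752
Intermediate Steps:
O = -380
1/(-7462 + O) = 1/(-7462 - 380) = 1/(-7842) = -1/7842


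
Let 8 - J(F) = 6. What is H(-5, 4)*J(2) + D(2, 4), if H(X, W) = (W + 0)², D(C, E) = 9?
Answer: 41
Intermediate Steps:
J(F) = 2 (J(F) = 8 - 1*6 = 8 - 6 = 2)
H(X, W) = W²
H(-5, 4)*J(2) + D(2, 4) = 4²*2 + 9 = 16*2 + 9 = 32 + 9 = 41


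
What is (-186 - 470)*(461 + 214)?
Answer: -442800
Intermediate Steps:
(-186 - 470)*(461 + 214) = -656*675 = -442800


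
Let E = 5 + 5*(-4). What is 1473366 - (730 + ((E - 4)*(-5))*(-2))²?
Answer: 1181766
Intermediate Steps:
E = -15 (E = 5 - 20 = -15)
1473366 - (730 + ((E - 4)*(-5))*(-2))² = 1473366 - (730 + ((-15 - 4)*(-5))*(-2))² = 1473366 - (730 - 19*(-5)*(-2))² = 1473366 - (730 + 95*(-2))² = 1473366 - (730 - 190)² = 1473366 - 1*540² = 1473366 - 1*291600 = 1473366 - 291600 = 1181766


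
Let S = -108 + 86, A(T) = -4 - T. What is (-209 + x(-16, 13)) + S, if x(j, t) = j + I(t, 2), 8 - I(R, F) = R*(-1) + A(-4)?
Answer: -226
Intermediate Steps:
I(R, F) = 8 + R (I(R, F) = 8 - (R*(-1) + (-4 - 1*(-4))) = 8 - (-R + (-4 + 4)) = 8 - (-R + 0) = 8 - (-1)*R = 8 + R)
x(j, t) = 8 + j + t (x(j, t) = j + (8 + t) = 8 + j + t)
S = -22
(-209 + x(-16, 13)) + S = (-209 + (8 - 16 + 13)) - 22 = (-209 + 5) - 22 = -204 - 22 = -226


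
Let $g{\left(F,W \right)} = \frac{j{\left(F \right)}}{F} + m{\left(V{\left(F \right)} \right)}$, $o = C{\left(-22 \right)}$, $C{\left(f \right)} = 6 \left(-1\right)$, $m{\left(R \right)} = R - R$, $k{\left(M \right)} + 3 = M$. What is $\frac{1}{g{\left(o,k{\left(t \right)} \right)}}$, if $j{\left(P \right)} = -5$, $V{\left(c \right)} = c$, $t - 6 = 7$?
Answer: $\frac{6}{5} \approx 1.2$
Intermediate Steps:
$t = 13$ ($t = 6 + 7 = 13$)
$k{\left(M \right)} = -3 + M$
$m{\left(R \right)} = 0$
$C{\left(f \right)} = -6$
$o = -6$
$g{\left(F,W \right)} = - \frac{5}{F}$ ($g{\left(F,W \right)} = - \frac{5}{F} + 0 = - \frac{5}{F}$)
$\frac{1}{g{\left(o,k{\left(t \right)} \right)}} = \frac{1}{\left(-5\right) \frac{1}{-6}} = \frac{1}{\left(-5\right) \left(- \frac{1}{6}\right)} = \frac{1}{\frac{5}{6}} = \frac{6}{5}$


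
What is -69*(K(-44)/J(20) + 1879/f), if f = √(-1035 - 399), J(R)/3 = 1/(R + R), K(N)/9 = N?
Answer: 364320 + 43217*I*√1434/478 ≈ 3.6432e+5 + 3423.7*I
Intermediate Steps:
K(N) = 9*N
J(R) = 3/(2*R) (J(R) = 3/(R + R) = 3/((2*R)) = 3*(1/(2*R)) = 3/(2*R))
f = I*√1434 (f = √(-1434) = I*√1434 ≈ 37.868*I)
-69*(K(-44)/J(20) + 1879/f) = -69*((9*(-44))/(((3/2)/20)) + 1879/((I*√1434))) = -69*(-396/((3/2)*(1/20)) + 1879*(-I*√1434/1434)) = -69*(-396/3/40 - 1879*I*√1434/1434) = -69*(-396*40/3 - 1879*I*√1434/1434) = -69*(-5280 - 1879*I*√1434/1434) = 364320 + 43217*I*√1434/478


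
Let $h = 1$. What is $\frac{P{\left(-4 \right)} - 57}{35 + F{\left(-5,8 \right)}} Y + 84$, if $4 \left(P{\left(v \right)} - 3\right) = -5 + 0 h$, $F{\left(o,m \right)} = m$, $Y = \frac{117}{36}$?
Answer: $\frac{54919}{688} \approx 79.824$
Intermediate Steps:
$Y = \frac{13}{4}$ ($Y = 117 \cdot \frac{1}{36} = \frac{13}{4} \approx 3.25$)
$P{\left(v \right)} = \frac{7}{4}$ ($P{\left(v \right)} = 3 + \frac{-5 + 0 \cdot 1}{4} = 3 + \frac{-5 + 0}{4} = 3 + \frac{1}{4} \left(-5\right) = 3 - \frac{5}{4} = \frac{7}{4}$)
$\frac{P{\left(-4 \right)} - 57}{35 + F{\left(-5,8 \right)}} Y + 84 = \frac{\frac{7}{4} - 57}{35 + 8} \cdot \frac{13}{4} + 84 = - \frac{221}{4 \cdot 43} \cdot \frac{13}{4} + 84 = \left(- \frac{221}{4}\right) \frac{1}{43} \cdot \frac{13}{4} + 84 = \left(- \frac{221}{172}\right) \frac{13}{4} + 84 = - \frac{2873}{688} + 84 = \frac{54919}{688}$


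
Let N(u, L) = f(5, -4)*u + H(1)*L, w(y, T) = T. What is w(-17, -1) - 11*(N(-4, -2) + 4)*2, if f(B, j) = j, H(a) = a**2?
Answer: -397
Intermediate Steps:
N(u, L) = L - 4*u (N(u, L) = -4*u + 1**2*L = -4*u + 1*L = -4*u + L = L - 4*u)
w(-17, -1) - 11*(N(-4, -2) + 4)*2 = -1 - 11*((-2 - 4*(-4)) + 4)*2 = -1 - 11*((-2 + 16) + 4)*2 = -1 - 11*(14 + 4)*2 = -1 - 198*2 = -1 - 11*36 = -1 - 396 = -397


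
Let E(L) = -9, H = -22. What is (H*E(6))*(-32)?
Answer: -6336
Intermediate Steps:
(H*E(6))*(-32) = -22*(-9)*(-32) = 198*(-32) = -6336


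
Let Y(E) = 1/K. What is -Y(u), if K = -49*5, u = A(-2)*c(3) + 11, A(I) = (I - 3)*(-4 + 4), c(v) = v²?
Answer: 1/245 ≈ 0.0040816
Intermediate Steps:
A(I) = 0 (A(I) = (-3 + I)*0 = 0)
u = 11 (u = 0*3² + 11 = 0*9 + 11 = 0 + 11 = 11)
K = -245
Y(E) = -1/245 (Y(E) = 1/(-245) = -1/245)
-Y(u) = -1*(-1/245) = 1/245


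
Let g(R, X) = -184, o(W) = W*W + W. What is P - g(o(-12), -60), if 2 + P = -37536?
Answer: -37354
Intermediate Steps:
o(W) = W + W² (o(W) = W² + W = W + W²)
P = -37538 (P = -2 - 37536 = -37538)
P - g(o(-12), -60) = -37538 - 1*(-184) = -37538 + 184 = -37354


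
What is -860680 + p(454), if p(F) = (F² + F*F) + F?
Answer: -447994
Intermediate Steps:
p(F) = F + 2*F² (p(F) = (F² + F²) + F = 2*F² + F = F + 2*F²)
-860680 + p(454) = -860680 + 454*(1 + 2*454) = -860680 + 454*(1 + 908) = -860680 + 454*909 = -860680 + 412686 = -447994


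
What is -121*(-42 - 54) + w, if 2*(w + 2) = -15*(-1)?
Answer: 23243/2 ≈ 11622.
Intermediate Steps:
w = 11/2 (w = -2 + (-15*(-1))/2 = -2 + (½)*15 = -2 + 15/2 = 11/2 ≈ 5.5000)
-121*(-42 - 54) + w = -121*(-42 - 54) + 11/2 = -121*(-96) + 11/2 = 11616 + 11/2 = 23243/2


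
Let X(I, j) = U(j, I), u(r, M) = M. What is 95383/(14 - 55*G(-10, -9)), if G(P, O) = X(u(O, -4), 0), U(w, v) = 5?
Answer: -95383/261 ≈ -365.45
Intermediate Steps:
X(I, j) = 5
G(P, O) = 5
95383/(14 - 55*G(-10, -9)) = 95383/(14 - 55*5) = 95383/(14 - 275) = 95383/(-261) = 95383*(-1/261) = -95383/261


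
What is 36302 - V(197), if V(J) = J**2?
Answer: -2507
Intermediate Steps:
36302 - V(197) = 36302 - 1*197**2 = 36302 - 1*38809 = 36302 - 38809 = -2507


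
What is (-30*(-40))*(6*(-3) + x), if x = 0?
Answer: -21600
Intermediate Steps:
(-30*(-40))*(6*(-3) + x) = (-30*(-40))*(6*(-3) + 0) = 1200*(-18 + 0) = 1200*(-18) = -21600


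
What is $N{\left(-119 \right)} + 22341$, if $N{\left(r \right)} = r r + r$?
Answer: $36383$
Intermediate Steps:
$N{\left(r \right)} = r + r^{2}$ ($N{\left(r \right)} = r^{2} + r = r + r^{2}$)
$N{\left(-119 \right)} + 22341 = - 119 \left(1 - 119\right) + 22341 = \left(-119\right) \left(-118\right) + 22341 = 14042 + 22341 = 36383$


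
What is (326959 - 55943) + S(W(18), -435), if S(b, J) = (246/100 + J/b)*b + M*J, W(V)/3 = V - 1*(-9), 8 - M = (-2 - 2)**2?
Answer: 13713013/50 ≈ 2.7426e+5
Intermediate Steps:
M = -8 (M = 8 - (-2 - 2)**2 = 8 - 1*(-4)**2 = 8 - 1*16 = 8 - 16 = -8)
W(V) = 27 + 3*V (W(V) = 3*(V - 1*(-9)) = 3*(V + 9) = 3*(9 + V) = 27 + 3*V)
S(b, J) = -8*J + b*(123/50 + J/b) (S(b, J) = (246/100 + J/b)*b - 8*J = (246*(1/100) + J/b)*b - 8*J = (123/50 + J/b)*b - 8*J = b*(123/50 + J/b) - 8*J = -8*J + b*(123/50 + J/b))
(326959 - 55943) + S(W(18), -435) = (326959 - 55943) + (-7*(-435) + 123*(27 + 3*18)/50) = 271016 + (3045 + 123*(27 + 54)/50) = 271016 + (3045 + (123/50)*81) = 271016 + (3045 + 9963/50) = 271016 + 162213/50 = 13713013/50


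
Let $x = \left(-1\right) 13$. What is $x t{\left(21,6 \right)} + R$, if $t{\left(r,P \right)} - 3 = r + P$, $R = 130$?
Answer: $-260$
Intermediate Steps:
$x = -13$
$t{\left(r,P \right)} = 3 + P + r$ ($t{\left(r,P \right)} = 3 + \left(r + P\right) = 3 + \left(P + r\right) = 3 + P + r$)
$x t{\left(21,6 \right)} + R = - 13 \left(3 + 6 + 21\right) + 130 = \left(-13\right) 30 + 130 = -390 + 130 = -260$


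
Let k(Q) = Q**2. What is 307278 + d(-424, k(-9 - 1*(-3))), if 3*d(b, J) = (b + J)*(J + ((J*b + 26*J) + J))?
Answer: 2151054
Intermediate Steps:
d(b, J) = (J + b)*(28*J + J*b)/3 (d(b, J) = ((b + J)*(J + ((J*b + 26*J) + J)))/3 = ((J + b)*(J + ((26*J + J*b) + J)))/3 = ((J + b)*(J + (27*J + J*b)))/3 = ((J + b)*(28*J + J*b))/3 = (J + b)*(28*J + J*b)/3)
307278 + d(-424, k(-9 - 1*(-3))) = 307278 + (-9 - 1*(-3))**2*((-424)**2 + 28*(-9 - 1*(-3))**2 + 28*(-424) + (-9 - 1*(-3))**2*(-424))/3 = 307278 + (-9 + 3)**2*(179776 + 28*(-9 + 3)**2 - 11872 + (-9 + 3)**2*(-424))/3 = 307278 + (1/3)*(-6)**2*(179776 + 28*(-6)**2 - 11872 + (-6)**2*(-424)) = 307278 + (1/3)*36*(179776 + 28*36 - 11872 + 36*(-424)) = 307278 + (1/3)*36*(179776 + 1008 - 11872 - 15264) = 307278 + (1/3)*36*153648 = 307278 + 1843776 = 2151054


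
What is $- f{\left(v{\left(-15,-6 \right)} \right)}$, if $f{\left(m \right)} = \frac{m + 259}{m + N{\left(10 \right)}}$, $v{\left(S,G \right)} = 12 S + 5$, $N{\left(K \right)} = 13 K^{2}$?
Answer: $- \frac{28}{375} \approx -0.074667$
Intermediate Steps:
$v{\left(S,G \right)} = 5 + 12 S$
$f{\left(m \right)} = \frac{259 + m}{1300 + m}$ ($f{\left(m \right)} = \frac{m + 259}{m + 13 \cdot 10^{2}} = \frac{259 + m}{m + 13 \cdot 100} = \frac{259 + m}{m + 1300} = \frac{259 + m}{1300 + m}$)
$- f{\left(v{\left(-15,-6 \right)} \right)} = - \frac{259 + \left(5 + 12 \left(-15\right)\right)}{1300 + \left(5 + 12 \left(-15\right)\right)} = - \frac{259 + \left(5 - 180\right)}{1300 + \left(5 - 180\right)} = - \frac{259 - 175}{1300 - 175} = - \frac{84}{1125} = \left(-1\right) \frac{28}{375} = - \frac{28}{375}$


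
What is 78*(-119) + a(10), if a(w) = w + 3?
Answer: -9269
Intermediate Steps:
a(w) = 3 + w
78*(-119) + a(10) = 78*(-119) + (3 + 10) = -9282 + 13 = -9269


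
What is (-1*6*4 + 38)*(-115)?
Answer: -1610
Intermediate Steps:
(-1*6*4 + 38)*(-115) = (-6*4 + 38)*(-115) = (-24 + 38)*(-115) = 14*(-115) = -1610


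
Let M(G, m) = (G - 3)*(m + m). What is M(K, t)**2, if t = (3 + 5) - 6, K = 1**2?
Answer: 64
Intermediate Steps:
K = 1
t = 2 (t = 8 - 6 = 2)
M(G, m) = 2*m*(-3 + G) (M(G, m) = (-3 + G)*(2*m) = 2*m*(-3 + G))
M(K, t)**2 = (2*2*(-3 + 1))**2 = (2*2*(-2))**2 = (-8)**2 = 64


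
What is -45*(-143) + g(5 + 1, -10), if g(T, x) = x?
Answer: 6425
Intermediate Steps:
-45*(-143) + g(5 + 1, -10) = -45*(-143) - 10 = 6435 - 10 = 6425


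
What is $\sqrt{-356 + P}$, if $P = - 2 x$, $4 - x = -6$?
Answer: $2 i \sqrt{94} \approx 19.391 i$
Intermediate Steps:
$x = 10$ ($x = 4 - -6 = 4 + 6 = 10$)
$P = -20$ ($P = \left(-2\right) 10 = -20$)
$\sqrt{-356 + P} = \sqrt{-356 - 20} = \sqrt{-376} = 2 i \sqrt{94}$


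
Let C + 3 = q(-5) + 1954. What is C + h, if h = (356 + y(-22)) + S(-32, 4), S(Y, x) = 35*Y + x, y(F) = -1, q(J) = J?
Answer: 1185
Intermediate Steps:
S(Y, x) = x + 35*Y
C = 1946 (C = -3 + (-5 + 1954) = -3 + 1949 = 1946)
h = -761 (h = (356 - 1) + (4 + 35*(-32)) = 355 + (4 - 1120) = 355 - 1116 = -761)
C + h = 1946 - 761 = 1185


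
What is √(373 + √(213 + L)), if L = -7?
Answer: √(373 + √206) ≈ 19.681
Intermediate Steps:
√(373 + √(213 + L)) = √(373 + √(213 - 7)) = √(373 + √206)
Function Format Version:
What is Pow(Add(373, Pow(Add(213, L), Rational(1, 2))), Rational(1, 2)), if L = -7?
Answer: Pow(Add(373, Pow(206, Rational(1, 2))), Rational(1, 2)) ≈ 19.681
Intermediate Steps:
Pow(Add(373, Pow(Add(213, L), Rational(1, 2))), Rational(1, 2)) = Pow(Add(373, Pow(Add(213, -7), Rational(1, 2))), Rational(1, 2)) = Pow(Add(373, Pow(206, Rational(1, 2))), Rational(1, 2))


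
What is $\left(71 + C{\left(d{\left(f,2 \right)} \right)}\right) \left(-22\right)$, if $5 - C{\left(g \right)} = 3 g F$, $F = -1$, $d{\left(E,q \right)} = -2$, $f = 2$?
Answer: $-1540$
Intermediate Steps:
$C{\left(g \right)} = 5 + 3 g$ ($C{\left(g \right)} = 5 - 3 g \left(-1\right) = 5 - - 3 g = 5 + 3 g$)
$\left(71 + C{\left(d{\left(f,2 \right)} \right)}\right) \left(-22\right) = \left(71 + \left(5 + 3 \left(-2\right)\right)\right) \left(-22\right) = \left(71 + \left(5 - 6\right)\right) \left(-22\right) = \left(71 - 1\right) \left(-22\right) = 70 \left(-22\right) = -1540$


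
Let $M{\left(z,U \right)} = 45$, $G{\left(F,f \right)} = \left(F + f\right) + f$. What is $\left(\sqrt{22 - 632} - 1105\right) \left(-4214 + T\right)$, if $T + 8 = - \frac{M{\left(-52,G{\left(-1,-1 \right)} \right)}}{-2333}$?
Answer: $\frac{10884118505}{2333} - \frac{9849881 i \sqrt{610}}{2333} \approx 4.6653 \cdot 10^{6} - 1.0428 \cdot 10^{5} i$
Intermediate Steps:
$G{\left(F,f \right)} = F + 2 f$
$T = - \frac{18619}{2333}$ ($T = -8 - \frac{45}{-2333} = -8 - 45 \left(- \frac{1}{2333}\right) = -8 - - \frac{45}{2333} = -8 + \frac{45}{2333} = - \frac{18619}{2333} \approx -7.9807$)
$\left(\sqrt{22 - 632} - 1105\right) \left(-4214 + T\right) = \left(\sqrt{22 - 632} - 1105\right) \left(-4214 - \frac{18619}{2333}\right) = \left(\sqrt{-610} - 1105\right) \left(- \frac{9849881}{2333}\right) = \left(i \sqrt{610} - 1105\right) \left(- \frac{9849881}{2333}\right) = \left(-1105 + i \sqrt{610}\right) \left(- \frac{9849881}{2333}\right) = \frac{10884118505}{2333} - \frac{9849881 i \sqrt{610}}{2333}$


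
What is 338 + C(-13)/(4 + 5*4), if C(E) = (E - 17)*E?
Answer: 1417/4 ≈ 354.25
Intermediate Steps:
C(E) = E*(-17 + E) (C(E) = (-17 + E)*E = E*(-17 + E))
338 + C(-13)/(4 + 5*4) = 338 + (-13*(-17 - 13))/(4 + 5*4) = 338 + (-13*(-30))/(4 + 20) = 338 + 390/24 = 338 + 390*(1/24) = 338 + 65/4 = 1417/4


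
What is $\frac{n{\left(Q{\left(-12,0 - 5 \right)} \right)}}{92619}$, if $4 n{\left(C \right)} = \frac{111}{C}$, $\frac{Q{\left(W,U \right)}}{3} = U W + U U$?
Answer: $\frac{37}{31490460} \approx 1.175 \cdot 10^{-6}$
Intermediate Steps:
$Q{\left(W,U \right)} = 3 U^{2} + 3 U W$ ($Q{\left(W,U \right)} = 3 \left(U W + U U\right) = 3 \left(U W + U^{2}\right) = 3 \left(U^{2} + U W\right) = 3 U^{2} + 3 U W$)
$n{\left(C \right)} = \frac{111}{4 C}$ ($n{\left(C \right)} = \frac{111 \frac{1}{C}}{4} = \frac{111}{4 C}$)
$\frac{n{\left(Q{\left(-12,0 - 5 \right)} \right)}}{92619} = \frac{\frac{111}{4} \frac{1}{3 \left(0 - 5\right) \left(\left(0 - 5\right) - 12\right)}}{92619} = \frac{111}{4 \cdot 3 \left(-5\right) \left(-5 - 12\right)} \frac{1}{92619} = \frac{111}{4 \cdot 3 \left(-5\right) \left(-17\right)} \frac{1}{92619} = \frac{111}{4 \cdot 255} \cdot \frac{1}{92619} = \frac{111}{4} \cdot \frac{1}{255} \cdot \frac{1}{92619} = \frac{37}{340} \cdot \frac{1}{92619} = \frac{37}{31490460}$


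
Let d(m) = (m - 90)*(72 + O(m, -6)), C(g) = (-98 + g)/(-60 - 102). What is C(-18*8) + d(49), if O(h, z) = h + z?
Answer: -381794/81 ≈ -4713.5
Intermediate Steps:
C(g) = 49/81 - g/162 (C(g) = (-98 + g)/(-162) = (-98 + g)*(-1/162) = 49/81 - g/162)
d(m) = (-90 + m)*(66 + m) (d(m) = (m - 90)*(72 + (m - 6)) = (-90 + m)*(72 + (-6 + m)) = (-90 + m)*(66 + m))
C(-18*8) + d(49) = (49/81 - (-1)*8/9) + (-5940 + 49² - 24*49) = (49/81 - 1/162*(-144)) + (-5940 + 2401 - 1176) = (49/81 + 8/9) - 4715 = 121/81 - 4715 = -381794/81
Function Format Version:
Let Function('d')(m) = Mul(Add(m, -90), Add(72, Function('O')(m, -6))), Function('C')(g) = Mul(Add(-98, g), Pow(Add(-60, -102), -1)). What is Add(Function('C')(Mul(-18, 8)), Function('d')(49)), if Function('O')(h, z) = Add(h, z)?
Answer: Rational(-381794, 81) ≈ -4713.5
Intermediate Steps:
Function('C')(g) = Add(Rational(49, 81), Mul(Rational(-1, 162), g)) (Function('C')(g) = Mul(Add(-98, g), Pow(-162, -1)) = Mul(Add(-98, g), Rational(-1, 162)) = Add(Rational(49, 81), Mul(Rational(-1, 162), g)))
Function('d')(m) = Mul(Add(-90, m), Add(66, m)) (Function('d')(m) = Mul(Add(m, -90), Add(72, Add(m, -6))) = Mul(Add(-90, m), Add(72, Add(-6, m))) = Mul(Add(-90, m), Add(66, m)))
Add(Function('C')(Mul(-18, 8)), Function('d')(49)) = Add(Add(Rational(49, 81), Mul(Rational(-1, 162), Mul(-18, 8))), Add(-5940, Pow(49, 2), Mul(-24, 49))) = Add(Add(Rational(49, 81), Mul(Rational(-1, 162), -144)), Add(-5940, 2401, -1176)) = Add(Add(Rational(49, 81), Rational(8, 9)), -4715) = Add(Rational(121, 81), -4715) = Rational(-381794, 81)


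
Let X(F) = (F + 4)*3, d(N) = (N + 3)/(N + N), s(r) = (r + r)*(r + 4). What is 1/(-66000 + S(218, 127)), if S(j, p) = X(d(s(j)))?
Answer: -64528/4257976869 ≈ -1.5155e-5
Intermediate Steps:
s(r) = 2*r*(4 + r) (s(r) = (2*r)*(4 + r) = 2*r*(4 + r))
d(N) = (3 + N)/(2*N) (d(N) = (3 + N)/((2*N)) = (3 + N)*(1/(2*N)) = (3 + N)/(2*N))
X(F) = 12 + 3*F (X(F) = (4 + F)*3 = 12 + 3*F)
S(j, p) = 12 + 3*(3 + 2*j*(4 + j))/(4*j*(4 + j)) (S(j, p) = 12 + 3*((3 + 2*j*(4 + j))/(2*((2*j*(4 + j))))) = 12 + 3*((1/(2*j*(4 + j)))*(3 + 2*j*(4 + j))/2) = 12 + 3*((3 + 2*j*(4 + j))/(4*j*(4 + j))) = 12 + 3*(3 + 2*j*(4 + j))/(4*j*(4 + j)))
1/(-66000 + S(218, 127)) = 1/(-66000 + (9/4)*(1 + 6*218*(4 + 218))/(218*(4 + 218))) = 1/(-66000 + (9/4)*(1/218)*(1 + 6*218*222)/222) = 1/(-66000 + (9/4)*(1/218)*(1/222)*(1 + 290376)) = 1/(-66000 + (9/4)*(1/218)*(1/222)*290377) = 1/(-66000 + 871131/64528) = 1/(-4257976869/64528) = -64528/4257976869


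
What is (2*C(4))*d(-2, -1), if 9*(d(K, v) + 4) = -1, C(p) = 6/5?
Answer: -148/15 ≈ -9.8667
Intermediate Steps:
C(p) = 6/5 (C(p) = 6*(⅕) = 6/5)
d(K, v) = -37/9 (d(K, v) = -4 + (⅑)*(-1) = -4 - ⅑ = -37/9)
(2*C(4))*d(-2, -1) = (2*(6/5))*(-37/9) = (12/5)*(-37/9) = -148/15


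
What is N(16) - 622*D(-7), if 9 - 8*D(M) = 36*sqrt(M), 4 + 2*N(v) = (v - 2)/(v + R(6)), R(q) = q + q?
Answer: -1403/2 + 2799*I*sqrt(7) ≈ -701.5 + 7405.5*I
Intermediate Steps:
R(q) = 2*q
N(v) = -2 + (-2 + v)/(2*(12 + v)) (N(v) = -2 + ((v - 2)/(v + 2*6))/2 = -2 + ((-2 + v)/(v + 12))/2 = -2 + ((-2 + v)/(12 + v))/2 = -2 + (-2 + v)/(2*(12 + v)))
D(M) = 9/8 - 9*sqrt(M)/2
N(16) - 622*D(-7) = (-50 - 3*16)/(2*(12 + 16)) - 622*(9/8 - 9*I*sqrt(7)/2) = (1/2)*(-50 - 48)/28 - 622*(9/8 - 9*I*sqrt(7)/2) = (1/2)*(1/28)*(-98) - 622*(9/8 - 9*I*sqrt(7)/2) = -7/4 + (-2799/4 + 2799*I*sqrt(7)) = -1403/2 + 2799*I*sqrt(7)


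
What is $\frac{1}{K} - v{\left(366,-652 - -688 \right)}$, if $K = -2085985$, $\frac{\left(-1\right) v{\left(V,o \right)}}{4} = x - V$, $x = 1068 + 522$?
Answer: $\frac{10212982559}{2085985} \approx 4896.0$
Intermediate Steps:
$x = 1590$
$v{\left(V,o \right)} = -6360 + 4 V$ ($v{\left(V,o \right)} = - 4 \left(1590 - V\right) = -6360 + 4 V$)
$\frac{1}{K} - v{\left(366,-652 - -688 \right)} = \frac{1}{-2085985} - \left(-6360 + 4 \cdot 366\right) = - \frac{1}{2085985} - \left(-6360 + 1464\right) = - \frac{1}{2085985} - -4896 = - \frac{1}{2085985} + 4896 = \frac{10212982559}{2085985}$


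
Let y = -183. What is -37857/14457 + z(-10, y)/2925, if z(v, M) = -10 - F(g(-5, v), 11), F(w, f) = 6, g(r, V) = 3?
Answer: -36987679/14095575 ≈ -2.6241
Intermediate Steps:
z(v, M) = -16 (z(v, M) = -10 - 1*6 = -10 - 6 = -16)
-37857/14457 + z(-10, y)/2925 = -37857/14457 - 16/2925 = -37857*1/14457 - 16*1/2925 = -12619/4819 - 16/2925 = -36987679/14095575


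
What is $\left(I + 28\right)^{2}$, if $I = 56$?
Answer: $7056$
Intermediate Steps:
$\left(I + 28\right)^{2} = \left(56 + 28\right)^{2} = 84^{2} = 7056$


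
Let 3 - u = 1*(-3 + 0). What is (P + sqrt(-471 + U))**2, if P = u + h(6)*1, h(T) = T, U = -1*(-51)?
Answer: -276 + 48*I*sqrt(105) ≈ -276.0 + 491.85*I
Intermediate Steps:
U = 51
u = 6 (u = 3 - (-3 + 0) = 3 - (-3) = 3 - 1*(-3) = 3 + 3 = 6)
P = 12 (P = 6 + 6*1 = 6 + 6 = 12)
(P + sqrt(-471 + U))**2 = (12 + sqrt(-471 + 51))**2 = (12 + sqrt(-420))**2 = (12 + 2*I*sqrt(105))**2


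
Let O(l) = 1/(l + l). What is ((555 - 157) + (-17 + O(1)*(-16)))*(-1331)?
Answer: -496463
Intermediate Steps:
O(l) = 1/(2*l)
((555 - 157) + (-17 + O(1)*(-16)))*(-1331) = ((555 - 157) + (-17 + ((½)/1)*(-16)))*(-1331) = (398 + (-17 + ((½)*1)*(-16)))*(-1331) = (398 + (-17 + (½)*(-16)))*(-1331) = (398 + (-17 - 8))*(-1331) = (398 - 25)*(-1331) = 373*(-1331) = -496463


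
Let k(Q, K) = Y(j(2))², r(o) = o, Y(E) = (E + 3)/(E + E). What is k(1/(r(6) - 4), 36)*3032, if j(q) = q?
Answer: 9475/2 ≈ 4737.5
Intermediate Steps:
Y(E) = (3 + E)/(2*E) (Y(E) = (3 + E)/((2*E)) = (3 + E)*(1/(2*E)) = (3 + E)/(2*E))
k(Q, K) = 25/16 (k(Q, K) = ((½)*(3 + 2)/2)² = ((½)*(½)*5)² = (5/4)² = 25/16)
k(1/(r(6) - 4), 36)*3032 = (25/16)*3032 = 9475/2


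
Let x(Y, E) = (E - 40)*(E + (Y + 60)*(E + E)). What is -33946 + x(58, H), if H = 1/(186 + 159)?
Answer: -1347897671/39675 ≈ -33974.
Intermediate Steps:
H = 1/345 ≈ 0.0028986
x(Y, E) = (-40 + E)*(E + 2*E*(60 + Y)) (x(Y, E) = (-40 + E)*(E + (60 + Y)*(2*E)) = (-40 + E)*(E + 2*E*(60 + Y)))
-33946 + x(58, H) = -33946 + (-4840 - 80*58 + 121*(1/345) + 2*(1/345)*58)/345 = -33946 + (-4840 - 4640 + 121/345 + 116/345)/345 = -33946 + (1/345)*(-1090121/115) = -33946 - 1090121/39675 = -1347897671/39675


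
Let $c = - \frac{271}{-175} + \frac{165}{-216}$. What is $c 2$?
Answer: $\frac{9887}{6300} \approx 1.5694$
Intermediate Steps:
$c = \frac{9887}{12600}$ ($c = \left(-271\right) \left(- \frac{1}{175}\right) + 165 \left(- \frac{1}{216}\right) = \frac{271}{175} - \frac{55}{72} = \frac{9887}{12600} \approx 0.78468$)
$c 2 = \frac{9887}{12600} \cdot 2 = \frac{9887}{6300}$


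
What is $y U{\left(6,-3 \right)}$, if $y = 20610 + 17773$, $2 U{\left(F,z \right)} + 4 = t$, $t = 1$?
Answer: $- \frac{115149}{2} \approx -57575.0$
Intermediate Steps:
$U{\left(F,z \right)} = - \frac{3}{2}$ ($U{\left(F,z \right)} = -2 + \frac{1}{2} \cdot 1 = -2 + \frac{1}{2} = - \frac{3}{2}$)
$y = 38383$
$y U{\left(6,-3 \right)} = 38383 \left(- \frac{3}{2}\right) = - \frac{115149}{2}$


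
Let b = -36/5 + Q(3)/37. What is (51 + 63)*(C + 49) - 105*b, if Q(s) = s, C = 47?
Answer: 432585/37 ≈ 11691.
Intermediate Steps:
b = -1317/185 (b = -36/5 + 3/37 = -1317/185 ≈ -7.1189)
(51 + 63)*(C + 49) - 105*b = (51 + 63)*(47 + 49) - 105*(-1317/185) = 114*96 + 27657/37 = 10944 + 27657/37 = 432585/37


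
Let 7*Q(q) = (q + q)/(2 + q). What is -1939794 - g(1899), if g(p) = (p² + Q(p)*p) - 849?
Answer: -73796470224/13307 ≈ -5.5457e+6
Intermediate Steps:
Q(q) = 2*q/(7*(2 + q)) (Q(q) = ((q + q)/(2 + q))/7 = ((2*q)/(2 + q))/7 = (2*q/(2 + q))/7 = 2*q/(7*(2 + q)))
g(p) = -849 + p² + 2*p²/(7*(2 + p)) (g(p) = (p² + (2*p/(7*(2 + p)))*p) - 849 = (p² + 2*p²/(7*(2 + p))) - 849 = -849 + p² + 2*p²/(7*(2 + p)))
-1939794 - g(1899) = -1939794 - ((2/7)*1899² + (-849 + 1899²)*(2 + 1899))/(2 + 1899) = -1939794 - ((2/7)*3606201 + (-849 + 3606201)*1901)/1901 = -1939794 - (7212402/7 + 3605352*1901)/1901 = -1939794 - (7212402/7 + 6853774152)/1901 = -1939794 - 47983631466/(1901*7) = -1939794 - 1*47983631466/13307 = -1939794 - 47983631466/13307 = -73796470224/13307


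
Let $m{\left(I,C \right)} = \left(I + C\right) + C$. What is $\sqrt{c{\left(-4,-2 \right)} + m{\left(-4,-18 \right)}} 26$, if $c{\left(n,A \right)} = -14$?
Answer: $78 i \sqrt{6} \approx 191.06 i$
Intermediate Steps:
$m{\left(I,C \right)} = I + 2 C$ ($m{\left(I,C \right)} = \left(C + I\right) + C = I + 2 C$)
$\sqrt{c{\left(-4,-2 \right)} + m{\left(-4,-18 \right)}} 26 = \sqrt{-14 + \left(-4 + 2 \left(-18\right)\right)} 26 = \sqrt{-14 - 40} \cdot 26 = \sqrt{-54} \cdot 26 = 3 i \sqrt{6} \cdot 26 = 78 i \sqrt{6}$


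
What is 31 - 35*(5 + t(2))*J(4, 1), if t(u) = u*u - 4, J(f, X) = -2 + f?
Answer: -319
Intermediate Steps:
t(u) = -4 + u**2 (t(u) = u**2 - 4 = -4 + u**2)
31 - 35*(5 + t(2))*J(4, 1) = 31 - 35*(5 + (-4 + 2**2))*(-2 + 4) = 31 - 35*(5 + (-4 + 4))*2 = 31 - 35*(5 + 0)*2 = 31 - 175*2 = 31 - 35*10 = 31 - 350 = -319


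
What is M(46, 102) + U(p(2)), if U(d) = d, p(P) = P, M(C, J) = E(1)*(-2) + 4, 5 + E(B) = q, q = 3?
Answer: 10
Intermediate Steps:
E(B) = -2 (E(B) = -5 + 3 = -2)
M(C, J) = 8 (M(C, J) = -2*(-2) + 4 = 4 + 4 = 8)
M(46, 102) + U(p(2)) = 8 + 2 = 10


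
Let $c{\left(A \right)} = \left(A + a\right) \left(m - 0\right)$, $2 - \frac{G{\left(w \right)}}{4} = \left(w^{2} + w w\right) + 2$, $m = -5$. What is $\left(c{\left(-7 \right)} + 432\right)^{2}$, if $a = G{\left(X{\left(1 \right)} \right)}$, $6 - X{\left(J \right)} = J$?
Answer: $2152089$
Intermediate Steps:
$X{\left(J \right)} = 6 - J$
$G{\left(w \right)} = - 8 w^{2}$ ($G{\left(w \right)} = 8 - 4 \left(\left(w^{2} + w w\right) + 2\right) = 8 - 4 \left(\left(w^{2} + w^{2}\right) + 2\right) = 8 - 4 \left(2 w^{2} + 2\right) = 8 - 4 \left(2 + 2 w^{2}\right) = 8 - \left(8 + 8 w^{2}\right) = - 8 w^{2}$)
$a = -200$ ($a = - 8 \left(6 - 1\right)^{2} = - 8 \cdot 5^{2} = \left(-8\right) 25 = -200$)
$c{\left(A \right)} = 1000 - 5 A$ ($c{\left(A \right)} = \left(A - 200\right) \left(-5 - 0\right) = \left(-200 + A\right) \left(-5 + 0\right) = \left(-200 + A\right) \left(-5\right) = 1000 - 5 A$)
$\left(c{\left(-7 \right)} + 432\right)^{2} = \left(\left(1000 - -35\right) + 432\right)^{2} = \left(\left(1000 + 35\right) + 432\right)^{2} = \left(1035 + 432\right)^{2} = 1467^{2} = 2152089$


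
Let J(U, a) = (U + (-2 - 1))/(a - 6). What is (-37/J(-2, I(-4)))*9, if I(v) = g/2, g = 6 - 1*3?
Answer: -2997/10 ≈ -299.70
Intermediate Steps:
g = 3 (g = 6 - 3 = 3)
I(v) = 3/2
J(U, a) = (-3 + U)/(-6 + a) (J(U, a) = (U - 3)/(-6 + a) = (-3 + U)/(-6 + a))
(-37/J(-2, I(-4)))*9 = (-37/((-3 - 2)/(-6 + 3/2)))*9 = (-37/(-5/(-9/2)))*9 = (-37/(-2/9*(-5)))*9 = (-37/(10/9))*9 = ((9/10)*(-37))*9 = -333/10*9 = -2997/10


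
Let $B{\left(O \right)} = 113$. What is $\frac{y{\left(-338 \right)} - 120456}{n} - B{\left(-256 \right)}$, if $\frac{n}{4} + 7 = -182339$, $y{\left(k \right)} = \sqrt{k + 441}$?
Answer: $- \frac{3429164}{30391} - \frac{\sqrt{103}}{729384} \approx -112.83$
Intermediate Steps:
$y{\left(k \right)} = \sqrt{441 + k}$
$n = -729384$ ($n = -28 + 4 \left(-182339\right) = -28 - 729356 = -729384$)
$\frac{y{\left(-338 \right)} - 120456}{n} - B{\left(-256 \right)} = \frac{\sqrt{441 - 338} - 120456}{-729384} - 113 = \left(\sqrt{103} - 120456\right) \left(- \frac{1}{729384}\right) - 113 = \left(-120456 + \sqrt{103}\right) \left(- \frac{1}{729384}\right) - 113 = \left(\frac{5019}{30391} - \frac{\sqrt{103}}{729384}\right) - 113 = - \frac{3429164}{30391} - \frac{\sqrt{103}}{729384}$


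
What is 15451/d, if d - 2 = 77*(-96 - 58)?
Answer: -15451/11856 ≈ -1.3032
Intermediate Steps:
d = -11856 (d = 2 + 77*(-96 - 58) = 2 + 77*(-154) = 2 - 11858 = -11856)
15451/d = 15451/(-11856) = 15451*(-1/11856) = -15451/11856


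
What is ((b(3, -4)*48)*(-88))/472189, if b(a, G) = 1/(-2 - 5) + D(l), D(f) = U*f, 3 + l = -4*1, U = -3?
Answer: -616704/3305323 ≈ -0.18658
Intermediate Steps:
l = -7 (l = -3 - 4*1 = -3 - 4 = -7)
D(f) = -3*f
b(a, G) = 146/7 (b(a, G) = 1/(-2 - 5) - 3*(-7) = 1/(-7) + 21 = -⅐ + 21 = 146/7)
((b(3, -4)*48)*(-88))/472189 = (((146/7)*48)*(-88))/472189 = ((7008/7)*(-88))*(1/472189) = -616704/7*1/472189 = -616704/3305323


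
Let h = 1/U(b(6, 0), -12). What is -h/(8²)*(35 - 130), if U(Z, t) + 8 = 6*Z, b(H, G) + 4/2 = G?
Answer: -19/256 ≈ -0.074219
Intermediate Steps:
b(H, G) = -2 + G
U(Z, t) = -8 + 6*Z
h = -1/20 (h = 1/(-8 + 6*(-2 + 0)) = 1/(-8 + 6*(-2)) = 1/(-8 - 12) = 1/(-20) = -1/20 ≈ -0.050000)
-h/(8²)*(35 - 130) = -(-1/(20*(8²)))*(35 - 130) = -(-1/20/64)*(-95) = -(-1/20*1/64)*(-95) = -(-1)*(-95)/1280 = -1*19/256 = -19/256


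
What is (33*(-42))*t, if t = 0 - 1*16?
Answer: 22176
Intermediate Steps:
t = -16 (t = 0 - 16 = -16)
(33*(-42))*t = (33*(-42))*(-16) = -1386*(-16) = 22176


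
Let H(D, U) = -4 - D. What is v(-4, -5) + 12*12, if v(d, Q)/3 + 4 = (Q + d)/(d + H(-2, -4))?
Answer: 273/2 ≈ 136.50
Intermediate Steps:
v(d, Q) = -12 + 3*(Q + d)/(-2 + d) (v(d, Q) = -12 + 3*((Q + d)/(d + (-4 - 1*(-2)))) = -12 + 3*((Q + d)/(d + (-4 + 2))) = -12 + 3*((Q + d)/(d - 2)) = -12 + 3*((Q + d)/(-2 + d)) = -12 + 3*(Q + d)/(-2 + d))
v(-4, -5) + 12*12 = 3*(8 - 5 - 3*(-4))/(-2 - 4) + 12*12 = 3*(8 - 5 + 12)/(-6) + 144 = 3*(-⅙)*15 + 144 = -15/2 + 144 = 273/2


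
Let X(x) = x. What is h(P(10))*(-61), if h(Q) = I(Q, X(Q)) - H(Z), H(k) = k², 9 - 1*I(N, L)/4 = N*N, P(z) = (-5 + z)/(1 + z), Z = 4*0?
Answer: -259616/121 ≈ -2145.6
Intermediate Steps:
Z = 0
P(z) = (-5 + z)/(1 + z)
I(N, L) = 36 - 4*N² (I(N, L) = 36 - 4*N*N = 36 - 4*N²)
h(Q) = 36 - 4*Q² (h(Q) = (36 - 4*Q²) - 1*0² = (36 - 4*Q²) - 1*0 = (36 - 4*Q²) + 0 = 36 - 4*Q²)
h(P(10))*(-61) = (36 - 4*(-5 + 10)²/(1 + 10)²)*(-61) = (36 - 4*(5/11)²)*(-61) = (36 - 4*25/121)*(-61) = (36 - 100/121)*(-61) = (4256/121)*(-61) = -259616/121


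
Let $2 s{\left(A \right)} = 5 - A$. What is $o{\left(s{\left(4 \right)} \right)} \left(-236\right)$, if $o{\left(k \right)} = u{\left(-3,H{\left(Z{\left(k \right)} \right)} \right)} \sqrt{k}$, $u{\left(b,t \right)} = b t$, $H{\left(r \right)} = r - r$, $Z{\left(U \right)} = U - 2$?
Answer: $0$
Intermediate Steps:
$Z{\left(U \right)} = -2 + U$
$H{\left(r \right)} = 0$
$s{\left(A \right)} = \frac{5}{2} - \frac{A}{2}$ ($s{\left(A \right)} = \frac{5 - A}{2} = \frac{5}{2} - \frac{A}{2}$)
$o{\left(k \right)} = 0$ ($o{\left(k \right)} = \left(-3\right) 0 \sqrt{k} = 0 \sqrt{k} = 0$)
$o{\left(s{\left(4 \right)} \right)} \left(-236\right) = 0 \left(-236\right) = 0$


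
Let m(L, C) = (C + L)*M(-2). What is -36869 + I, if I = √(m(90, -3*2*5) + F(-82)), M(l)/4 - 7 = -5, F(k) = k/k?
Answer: -36869 + √481 ≈ -36847.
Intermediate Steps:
F(k) = 1
M(l) = 8 (M(l) = 28 + 4*(-5) = 28 - 20 = 8)
m(L, C) = 8*C + 8*L (m(L, C) = (C + L)*8 = 8*C + 8*L)
I = √481 (I = √((8*(-3*2*5) + 8*90) + 1) = √((8*(-6*5) + 720) + 1) = √((8*(-30) + 720) + 1) = √((-240 + 720) + 1) = √(480 + 1) = √481 ≈ 21.932)
-36869 + I = -36869 + √481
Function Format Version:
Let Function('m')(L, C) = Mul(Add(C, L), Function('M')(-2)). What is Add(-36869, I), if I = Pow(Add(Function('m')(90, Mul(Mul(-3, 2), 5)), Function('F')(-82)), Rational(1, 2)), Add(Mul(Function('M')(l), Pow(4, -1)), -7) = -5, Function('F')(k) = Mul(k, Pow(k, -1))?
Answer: Add(-36869, Pow(481, Rational(1, 2))) ≈ -36847.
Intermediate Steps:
Function('F')(k) = 1
Function('M')(l) = 8 (Function('M')(l) = Add(28, Mul(4, -5)) = Add(28, -20) = 8)
Function('m')(L, C) = Add(Mul(8, C), Mul(8, L)) (Function('m')(L, C) = Mul(Add(C, L), 8) = Add(Mul(8, C), Mul(8, L)))
I = Pow(481, Rational(1, 2)) (I = Pow(Add(Add(Mul(8, Mul(Mul(-3, 2), 5)), Mul(8, 90)), 1), Rational(1, 2)) = Pow(Add(Add(Mul(8, Mul(-6, 5)), 720), 1), Rational(1, 2)) = Pow(Add(Add(Mul(8, -30), 720), 1), Rational(1, 2)) = Pow(Add(Add(-240, 720), 1), Rational(1, 2)) = Pow(Add(480, 1), Rational(1, 2)) = Pow(481, Rational(1, 2)) ≈ 21.932)
Add(-36869, I) = Add(-36869, Pow(481, Rational(1, 2)))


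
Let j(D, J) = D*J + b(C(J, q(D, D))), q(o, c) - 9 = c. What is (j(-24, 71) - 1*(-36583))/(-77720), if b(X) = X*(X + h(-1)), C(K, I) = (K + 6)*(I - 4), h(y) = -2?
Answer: -1089087/38860 ≈ -28.026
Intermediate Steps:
q(o, c) = 9 + c
C(K, I) = (-4 + I)*(6 + K) (C(K, I) = (6 + K)*(-4 + I) = (-4 + I)*(6 + K))
b(X) = X*(-2 + X) (b(X) = X*(X - 2) = X*(-2 + X))
j(D, J) = D*J + (28 - 4*J + 6*D + J*(9 + D))*(30 - 4*J + 6*D + J*(9 + D)) (j(D, J) = D*J + (-24 - 4*J + 6*(9 + D) + (9 + D)*J)*(-2 + (-24 - 4*J + 6*(9 + D) + (9 + D)*J)) = D*J + (-24 - 4*J + (54 + 6*D) + J*(9 + D))*(-2 + (-24 - 4*J + (54 + 6*D) + J*(9 + D))) = D*J + (30 - 4*J + 6*D + J*(9 + D))*(-2 + (30 - 4*J + 6*D + J*(9 + D))) = D*J + (30 - 4*J + 6*D + J*(9 + D))*(28 - 4*J + 6*D + J*(9 + D)) = D*J + (28 - 4*J + 6*D + J*(9 + D))*(30 - 4*J + 6*D + J*(9 + D)))
(j(-24, 71) - 1*(-36583))/(-77720) = ((-24*71 + (28 - 4*71 + 6*(-24) + 71*(9 - 24))*(30 - 4*71 + 6*(-24) + 71*(9 - 24))) - 1*(-36583))/(-77720) = ((-1704 + (28 - 284 - 144 + 71*(-15))*(30 - 284 - 144 + 71*(-15))) + 36583)*(-1/77720) = ((-1704 + (28 - 284 - 144 - 1065)*(30 - 284 - 144 - 1065)) + 36583)*(-1/77720) = ((-1704 - 1465*(-1463)) + 36583)*(-1/77720) = ((-1704 + 2143295) + 36583)*(-1/77720) = (2141591 + 36583)*(-1/77720) = 2178174*(-1/77720) = -1089087/38860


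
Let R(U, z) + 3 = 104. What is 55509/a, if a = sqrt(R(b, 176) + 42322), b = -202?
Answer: 18503*sqrt(42423)/14141 ≈ 269.50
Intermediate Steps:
R(U, z) = 101 (R(U, z) = -3 + 104 = 101)
a = sqrt(42423) (a = sqrt(101 + 42322) = sqrt(42423) ≈ 205.97)
55509/a = 55509/(sqrt(42423)) = 55509*(sqrt(42423)/42423) = 18503*sqrt(42423)/14141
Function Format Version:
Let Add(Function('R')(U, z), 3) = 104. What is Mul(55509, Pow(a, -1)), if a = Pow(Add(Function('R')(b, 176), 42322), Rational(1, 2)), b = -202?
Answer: Mul(Rational(18503, 14141), Pow(42423, Rational(1, 2))) ≈ 269.50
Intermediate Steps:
Function('R')(U, z) = 101 (Function('R')(U, z) = Add(-3, 104) = 101)
a = Pow(42423, Rational(1, 2)) (a = Pow(Add(101, 42322), Rational(1, 2)) = Pow(42423, Rational(1, 2)) ≈ 205.97)
Mul(55509, Pow(a, -1)) = Mul(55509, Pow(Pow(42423, Rational(1, 2)), -1)) = Mul(55509, Mul(Rational(1, 42423), Pow(42423, Rational(1, 2)))) = Mul(Rational(18503, 14141), Pow(42423, Rational(1, 2)))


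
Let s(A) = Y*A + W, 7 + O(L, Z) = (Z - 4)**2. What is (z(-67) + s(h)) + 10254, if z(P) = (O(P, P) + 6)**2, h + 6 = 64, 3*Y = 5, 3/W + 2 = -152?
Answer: 11740321199/462 ≈ 2.5412e+7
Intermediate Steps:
W = -3/154 (W = 3/(-2 - 152) = 3/(-154) = 3*(-1/154) = -3/154 ≈ -0.019481)
Y = 5/3 (Y = (1/3)*5 = 5/3 ≈ 1.6667)
O(L, Z) = -7 + (-4 + Z)**2 (O(L, Z) = -7 + (Z - 4)**2 = -7 + (-4 + Z)**2)
h = 58 (h = -6 + 64 = 58)
s(A) = -3/154 + 5*A/3 (s(A) = 5*A/3 - 3/154 = -3/154 + 5*A/3)
z(P) = (-1 + (-4 + P)**2)**2 (z(P) = ((-7 + (-4 + P)**2) + 6)**2 = (-1 + (-4 + P)**2)**2)
(z(-67) + s(h)) + 10254 = ((-1 + (-4 - 67)**2)**2 + (-3/154 + (5/3)*58)) + 10254 = ((-1 + (-71)**2)**2 + (-3/154 + 290/3)) + 10254 = ((-1 + 5041)**2 + 44651/462) + 10254 = (5040**2 + 44651/462) + 10254 = (25401600 + 44651/462) + 10254 = 11735583851/462 + 10254 = 11740321199/462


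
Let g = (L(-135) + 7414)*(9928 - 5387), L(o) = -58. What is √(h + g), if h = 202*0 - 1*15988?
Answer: 2*√8346902 ≈ 5778.2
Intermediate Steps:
g = 33403596 (g = (-58 + 7414)*(9928 - 5387) = 7356*4541 = 33403596)
h = -15988 (h = 0 - 15988 = -15988)
√(h + g) = √(-15988 + 33403596) = √33387608 = 2*√8346902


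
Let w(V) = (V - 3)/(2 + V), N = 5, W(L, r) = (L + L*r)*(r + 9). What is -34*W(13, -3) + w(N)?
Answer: 37130/7 ≈ 5304.3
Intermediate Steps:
W(L, r) = (9 + r)*(L + L*r) (W(L, r) = (L + L*r)*(9 + r) = (9 + r)*(L + L*r))
w(V) = (-3 + V)/(2 + V)
-34*W(13, -3) + w(N) = -442*(9 + (-3)² + 10*(-3)) + (-3 + 5)/(2 + 5) = -442*(9 + 9 - 30) + 2/7 = -442*(-12) + (⅐)*2 = -34*(-156) + 2/7 = 5304 + 2/7 = 37130/7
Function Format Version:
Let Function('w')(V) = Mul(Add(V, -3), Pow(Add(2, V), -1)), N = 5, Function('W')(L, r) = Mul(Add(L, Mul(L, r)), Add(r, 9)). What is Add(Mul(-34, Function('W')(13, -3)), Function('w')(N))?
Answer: Rational(37130, 7) ≈ 5304.3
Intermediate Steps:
Function('W')(L, r) = Mul(Add(9, r), Add(L, Mul(L, r))) (Function('W')(L, r) = Mul(Add(L, Mul(L, r)), Add(9, r)) = Mul(Add(9, r), Add(L, Mul(L, r))))
Function('w')(V) = Mul(Pow(Add(2, V), -1), Add(-3, V)) (Function('w')(V) = Mul(Add(-3, V), Pow(Add(2, V), -1)) = Mul(Pow(Add(2, V), -1), Add(-3, V)))
Add(Mul(-34, Function('W')(13, -3)), Function('w')(N)) = Add(Mul(-34, Mul(13, Add(9, Pow(-3, 2), Mul(10, -3)))), Mul(Pow(Add(2, 5), -1), Add(-3, 5))) = Add(Mul(-34, Mul(13, Add(9, 9, -30))), Mul(Pow(7, -1), 2)) = Add(Mul(-34, Mul(13, -12)), Mul(Rational(1, 7), 2)) = Add(Mul(-34, -156), Rational(2, 7)) = Add(5304, Rational(2, 7)) = Rational(37130, 7)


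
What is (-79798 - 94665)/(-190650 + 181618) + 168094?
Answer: 1518399471/9032 ≈ 1.6811e+5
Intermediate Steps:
(-79798 - 94665)/(-190650 + 181618) + 168094 = -174463/(-9032) + 168094 = -174463*(-1/9032) + 168094 = 174463/9032 + 168094 = 1518399471/9032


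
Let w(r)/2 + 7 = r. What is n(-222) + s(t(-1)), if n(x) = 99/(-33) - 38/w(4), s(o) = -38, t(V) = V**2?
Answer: -104/3 ≈ -34.667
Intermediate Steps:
w(r) = -14 + 2*r
n(x) = 10/3 (n(x) = 99/(-33) - 38/(-14 + 2*4) = 99*(-1/33) - 38/(-14 + 8) = -3 - 38/(-6) = -3 - 38*(-1/6) = -3 + 19/3 = 10/3)
n(-222) + s(t(-1)) = 10/3 - 38 = -104/3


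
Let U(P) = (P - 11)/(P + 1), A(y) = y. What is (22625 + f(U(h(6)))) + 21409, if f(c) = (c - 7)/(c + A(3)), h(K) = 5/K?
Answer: 616545/14 ≈ 44039.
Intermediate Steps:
U(P) = (-11 + P)/(1 + P)
f(c) = (-7 + c)/(3 + c) (f(c) = (c - 7)/(c + 3) = (-7 + c)/(3 + c))
(22625 + f(U(h(6)))) + 21409 = (22625 + (-7 + (-11 + 5/6)/(1 + 5/6))/(3 + (-11 + 5/6)/(1 + 5/6))) + 21409 = (22625 + (-7 + (-11 + 5*(⅙))/(1 + 5*(⅙)))/(3 + (-11 + 5*(⅙))/(1 + 5*(⅙)))) + 21409 = (22625 + (-7 + (-11 + ⅚)/(1 + ⅚))/(3 + (-11 + ⅚)/(1 + ⅚))) + 21409 = (22625 + (-7 - 61/6/(11/6))/(3 - 61/6/(11/6))) + 21409 = (22625 + (-7 + (6/11)*(-61/6))/(3 + (6/11)*(-61/6))) + 21409 = (22625 + (-7 - 61/11)/(3 - 61/11)) + 21409 = (22625 - 138/11/(-28/11)) + 21409 = (22625 - 11/28*(-138/11)) + 21409 = (22625 + 69/14) + 21409 = 316819/14 + 21409 = 616545/14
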